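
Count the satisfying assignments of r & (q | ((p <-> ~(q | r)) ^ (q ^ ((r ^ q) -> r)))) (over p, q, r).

p | q | r | φ
- | - | - | -
0 | 0 | 0 | 0
0 | 0 | 1 | 0
0 | 1 | 0 | 0
0 | 1 | 1 | 1
1 | 0 | 0 | 0
1 | 0 | 1 | 1
1 | 1 | 0 | 0
1 | 1 | 1 | 1
The formula is true on 3 of the 8 rows.

3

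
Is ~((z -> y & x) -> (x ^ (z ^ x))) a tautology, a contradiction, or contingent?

contingent

  x   |   y   |   z   | (y & x) | (z -> (y & x)) | (z ^ x) | (x ^ (z ^ x)) |   φ  
----- | ----- | ----- | ------- | -------------- | ------- | ------------- | -----
False | False | False |  False  |      True      |  False  |     False     |  True
False | False |  True |  False  |     False      |   True  |      True     | False
False |  True | False |  False  |      True      |  False  |     False     |  True
False |  True |  True |  False  |     False      |   True  |      True     | False
 True | False | False |  False  |      True      |   True  |     False     |  True
 True | False |  True |  False  |     False      |  False  |      True     | False
 True |  True | False |   True  |      True      |   True  |     False     |  True
 True |  True |  True |   True  |      True      |  False  |      True     | False
4 of 8 rows are True, so the formula is contingent.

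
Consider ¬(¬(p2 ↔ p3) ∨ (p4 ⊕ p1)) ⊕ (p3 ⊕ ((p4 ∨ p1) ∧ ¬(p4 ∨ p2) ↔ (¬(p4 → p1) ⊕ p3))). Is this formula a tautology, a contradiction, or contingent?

contingent

p1  p2  p3  p4  |  (p2 ↔ p3)  ¬(p2 ↔ p3)  (p4 ⊕ p1)  (¬(p2 ↔ p3) ∨ (p4 ⊕ p1))  ¬(¬(p2 ↔ p3) ∨ (p4 ⊕ p1))  (p4 ∨ p1)  (p4 ∨ p2)  ¬(p4 ∨ p2)  ((p4 ∨ p1) ∧ ¬(p4 ∨ p2))  (p4 → p1)  ¬(p4 → p1)  (¬(p4 → p1) ⊕ p3)  φ
F   F   F   F   |      T          F           F                 F                          T                  F          F          T                  F                  T          F               F          F
F   F   F   T   |      T          F           T                 T                          F                  T          T          F                  F                  F          T               T          F
F   F   T   F   |      F          T           F                 T                          F                  F          F          T                  F                  T          F               T          T
F   F   T   T   |      F          T           T                 T                          F                  T          T          F                  F                  F          T               F          F
F   T   F   F   |      F          T           F                 T                          F                  F          T          F                  F                  T          F               F          T
F   T   F   T   |      F          T           T                 T                          F                  T          T          F                  F                  F          T               T          F
F   T   T   F   |      T          F           F                 F                          T                  F          T          F                  F                  T          F               T          F
F   T   T   T   |      T          F           T                 T                          F                  T          T          F                  F                  F          T               F          F
T   F   F   F   |      T          F           T                 T                          F                  T          F          T                  T                  T          F               F          F
T   F   F   T   |      T          F           F                 F                          T                  T          T          F                  F                  T          F               F          F
T   F   T   F   |      F          T           T                 T                          F                  T          F          T                  T                  T          F               T          F
T   F   T   T   |      F          T           F                 T                          F                  T          T          F                  F                  T          F               T          T
T   T   F   F   |      F          T           T                 T                          F                  T          T          F                  F                  T          F               F          T
T   T   F   T   |      F          T           F                 T                          F                  T          T          F                  F                  T          F               F          T
T   T   T   F   |      T          F           T                 T                          F                  T          T          F                  F                  T          F               T          T
T   T   T   T   |      T          F           F                 F                          T                  T          T          F                  F                  T          F               T          F
6 of 16 rows are T, so the formula is contingent.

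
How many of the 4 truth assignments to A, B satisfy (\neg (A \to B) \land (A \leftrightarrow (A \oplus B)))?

A  B  |  φ
T  T  |  F
T  F  |  T
F  T  |  F
F  F  |  F
The formula is true on 1 of the 4 rows.

1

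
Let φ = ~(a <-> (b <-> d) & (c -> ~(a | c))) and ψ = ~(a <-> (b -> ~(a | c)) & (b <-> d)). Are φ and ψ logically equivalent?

  a   |   b   |   c   |   d   |   φ   |   ψ  
----- | ----- | ----- | ----- | ----- | -----
 True |  True |  True |  True |  True |  True
 True |  True |  True | False |  True |  True
 True |  True | False |  True | False |  True
 True |  True | False | False |  True |  True
 True | False |  True |  True |  True |  True
 True | False |  True | False |  True | False
 True | False | False |  True |  True |  True
 True | False | False | False | False | False
False |  True |  True |  True | False | False
False |  True |  True | False | False | False
False |  True | False |  True |  True |  True
False |  True | False | False | False | False
False | False |  True |  True | False | False
False | False |  True | False | False |  True
False | False | False |  True | False | False
False | False | False | False |  True |  True
The columns differ at a=True, b=True, c=False, d=True (φ=False, ψ=True), so they are not equivalent.

not equivalent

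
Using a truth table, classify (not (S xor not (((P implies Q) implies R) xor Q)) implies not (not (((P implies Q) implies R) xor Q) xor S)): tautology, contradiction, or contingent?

P  Q  R  S  |  φ
0  0  0  0  |  1
0  0  0  1  |  1
0  0  1  0  |  1
0  0  1  1  |  1
0  1  0  0  |  1
0  1  0  1  |  1
0  1  1  0  |  1
0  1  1  1  |  1
1  0  0  0  |  1
1  0  0  1  |  1
1  0  1  0  |  1
1  0  1  1  |  1
1  1  0  0  |  1
1  1  0  1  |  1
1  1  1  0  |  1
1  1  1  1  |  1
Every row is 1, so the formula is a tautology.

tautology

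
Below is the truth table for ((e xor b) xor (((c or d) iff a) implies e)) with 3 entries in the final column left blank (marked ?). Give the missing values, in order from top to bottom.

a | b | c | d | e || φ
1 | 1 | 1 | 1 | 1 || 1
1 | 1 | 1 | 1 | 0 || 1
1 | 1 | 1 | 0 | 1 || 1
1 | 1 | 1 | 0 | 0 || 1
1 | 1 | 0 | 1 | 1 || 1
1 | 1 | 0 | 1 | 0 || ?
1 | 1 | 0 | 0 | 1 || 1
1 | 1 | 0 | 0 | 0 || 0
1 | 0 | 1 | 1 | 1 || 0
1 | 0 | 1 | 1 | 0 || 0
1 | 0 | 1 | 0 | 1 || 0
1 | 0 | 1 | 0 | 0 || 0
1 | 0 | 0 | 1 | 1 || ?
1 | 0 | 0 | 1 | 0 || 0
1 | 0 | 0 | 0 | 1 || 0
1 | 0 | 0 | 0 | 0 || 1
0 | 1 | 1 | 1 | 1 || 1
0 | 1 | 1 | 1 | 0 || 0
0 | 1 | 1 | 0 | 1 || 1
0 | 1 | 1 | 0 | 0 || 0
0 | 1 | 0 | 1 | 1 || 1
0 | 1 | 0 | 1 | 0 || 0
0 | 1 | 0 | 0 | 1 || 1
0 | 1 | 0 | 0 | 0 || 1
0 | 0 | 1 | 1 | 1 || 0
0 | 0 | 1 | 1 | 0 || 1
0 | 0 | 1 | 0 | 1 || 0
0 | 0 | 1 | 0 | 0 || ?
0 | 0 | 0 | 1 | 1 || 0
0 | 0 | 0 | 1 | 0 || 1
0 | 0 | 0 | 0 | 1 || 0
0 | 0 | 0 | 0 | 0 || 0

Row a=1, b=1, c=0, d=1, e=0: (e xor b) = 1, (((c or d) iff a) implies e) = 0, so the formula = 1.
Row a=1, b=0, c=0, d=1, e=1: (e xor b) = 1, (((c or d) iff a) implies e) = 1, so the formula = 0.
Row a=0, b=0, c=1, d=0, e=0: (e xor b) = 0, (((c or d) iff a) implies e) = 1, so the formula = 1.

1, 0, 1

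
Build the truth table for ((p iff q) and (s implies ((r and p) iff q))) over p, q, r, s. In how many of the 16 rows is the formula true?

p | q | r | s || φ
0 | 0 | 0 | 0 || 1
0 | 0 | 0 | 1 || 1
0 | 0 | 1 | 0 || 1
0 | 0 | 1 | 1 || 1
0 | 1 | 0 | 0 || 0
0 | 1 | 0 | 1 || 0
0 | 1 | 1 | 0 || 0
0 | 1 | 1 | 1 || 0
1 | 0 | 0 | 0 || 0
1 | 0 | 0 | 1 || 0
1 | 0 | 1 | 0 || 0
1 | 0 | 1 | 1 || 0
1 | 1 | 0 | 0 || 1
1 | 1 | 0 | 1 || 0
1 | 1 | 1 | 0 || 1
1 | 1 | 1 | 1 || 1
The formula is true on 7 of the 16 rows.

7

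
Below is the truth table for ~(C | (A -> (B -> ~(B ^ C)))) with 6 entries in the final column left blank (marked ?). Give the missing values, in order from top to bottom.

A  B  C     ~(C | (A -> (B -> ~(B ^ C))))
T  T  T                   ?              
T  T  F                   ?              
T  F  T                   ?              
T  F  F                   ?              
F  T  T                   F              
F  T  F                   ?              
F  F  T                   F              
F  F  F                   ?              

F, T, F, F, F, F

Row A=T, B=T, C=T: (A -> (B -> ~(B ^ C))) = T, (C | (A -> (B -> ~(B ^ C)))) = T, so ~(C | (A -> (B -> ~(B ^ C)))) = F.
Row A=T, B=T, C=F: (A -> (B -> ~(B ^ C))) = F, (C | (A -> (B -> ~(B ^ C)))) = F, so ~(C | (A -> (B -> ~(B ^ C)))) = T.
Row A=T, B=F, C=T: (A -> (B -> ~(B ^ C))) = T, (C | (A -> (B -> ~(B ^ C)))) = T, so ~(C | (A -> (B -> ~(B ^ C)))) = F.
Row A=T, B=F, C=F: (A -> (B -> ~(B ^ C))) = T, (C | (A -> (B -> ~(B ^ C)))) = T, so ~(C | (A -> (B -> ~(B ^ C)))) = F.
Row A=F, B=T, C=F: (A -> (B -> ~(B ^ C))) = T, (C | (A -> (B -> ~(B ^ C)))) = T, so ~(C | (A -> (B -> ~(B ^ C)))) = F.
Row A=F, B=F, C=F: (A -> (B -> ~(B ^ C))) = T, (C | (A -> (B -> ~(B ^ C)))) = T, so ~(C | (A -> (B -> ~(B ^ C)))) = F.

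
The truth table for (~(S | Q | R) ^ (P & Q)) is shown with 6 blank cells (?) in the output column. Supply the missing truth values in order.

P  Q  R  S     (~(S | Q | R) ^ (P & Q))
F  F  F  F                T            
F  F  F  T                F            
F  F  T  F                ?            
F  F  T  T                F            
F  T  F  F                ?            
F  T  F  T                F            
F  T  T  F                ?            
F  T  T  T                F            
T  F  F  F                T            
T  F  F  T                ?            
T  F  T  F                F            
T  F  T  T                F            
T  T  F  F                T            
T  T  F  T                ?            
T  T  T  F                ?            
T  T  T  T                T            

F, F, F, F, T, T

Row P=F, Q=F, R=T, S=F: ~(S | Q | R) = F, (P & Q) = F, so (~(S | Q | R) ^ (P & Q)) = F.
Row P=F, Q=T, R=F, S=F: ~(S | Q | R) = F, (P & Q) = F, so (~(S | Q | R) ^ (P & Q)) = F.
Row P=F, Q=T, R=T, S=F: ~(S | Q | R) = F, (P & Q) = F, so (~(S | Q | R) ^ (P & Q)) = F.
Row P=T, Q=F, R=F, S=T: ~(S | Q | R) = F, (P & Q) = F, so (~(S | Q | R) ^ (P & Q)) = F.
Row P=T, Q=T, R=F, S=T: ~(S | Q | R) = F, (P & Q) = T, so (~(S | Q | R) ^ (P & Q)) = T.
Row P=T, Q=T, R=T, S=F: ~(S | Q | R) = F, (P & Q) = T, so (~(S | Q | R) ^ (P & Q)) = T.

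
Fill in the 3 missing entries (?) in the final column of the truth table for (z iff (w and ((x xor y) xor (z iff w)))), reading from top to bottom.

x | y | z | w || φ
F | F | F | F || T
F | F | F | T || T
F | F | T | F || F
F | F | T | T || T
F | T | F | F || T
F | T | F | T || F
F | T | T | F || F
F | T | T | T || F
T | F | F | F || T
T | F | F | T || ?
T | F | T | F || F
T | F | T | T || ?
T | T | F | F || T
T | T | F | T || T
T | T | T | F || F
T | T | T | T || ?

Row x=T, y=F, z=F, w=T: (w and ((x xor y) xor (z iff w))) = T, so the formula = F.
Row x=T, y=F, z=T, w=T: (w and ((x xor y) xor (z iff w))) = F, so the formula = F.
Row x=T, y=T, z=T, w=T: (w and ((x xor y) xor (z iff w))) = T, so the formula = T.

F, F, T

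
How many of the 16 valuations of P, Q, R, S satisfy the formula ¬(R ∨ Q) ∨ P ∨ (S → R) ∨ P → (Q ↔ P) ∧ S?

P | Q | R | S | (R ∨ Q) | ¬(R ∨ Q) | (S → R) | (¬(R ∨ Q) ∨ P ∨ (S → R) ∨ P) | (Q ↔ P) | ((Q ↔ P) ∧ S) | φ
- | - | - | - | ------- | -------- | ------- | ---------------------------- | ------- | ------------- | -
0 | 0 | 0 | 0 |    0    |    1     |    1    |              1               |    1    |       0       | 0
0 | 0 | 0 | 1 |    0    |    1     |    0    |              1               |    1    |       1       | 1
0 | 0 | 1 | 0 |    1    |    0     |    1    |              1               |    1    |       0       | 0
0 | 0 | 1 | 1 |    1    |    0     |    1    |              1               |    1    |       1       | 1
0 | 1 | 0 | 0 |    1    |    0     |    1    |              1               |    0    |       0       | 0
0 | 1 | 0 | 1 |    1    |    0     |    0    |              0               |    0    |       0       | 1
0 | 1 | 1 | 0 |    1    |    0     |    1    |              1               |    0    |       0       | 0
0 | 1 | 1 | 1 |    1    |    0     |    1    |              1               |    0    |       0       | 0
1 | 0 | 0 | 0 |    0    |    1     |    1    |              1               |    0    |       0       | 0
1 | 0 | 0 | 1 |    0    |    1     |    0    |              1               |    0    |       0       | 0
1 | 0 | 1 | 0 |    1    |    0     |    1    |              1               |    0    |       0       | 0
1 | 0 | 1 | 1 |    1    |    0     |    1    |              1               |    0    |       0       | 0
1 | 1 | 0 | 0 |    1    |    0     |    1    |              1               |    1    |       0       | 0
1 | 1 | 0 | 1 |    1    |    0     |    0    |              1               |    1    |       1       | 1
1 | 1 | 1 | 0 |    1    |    0     |    1    |              1               |    1    |       0       | 0
1 | 1 | 1 | 1 |    1    |    0     |    1    |              1               |    1    |       1       | 1
The formula is true on 5 of the 16 rows.

5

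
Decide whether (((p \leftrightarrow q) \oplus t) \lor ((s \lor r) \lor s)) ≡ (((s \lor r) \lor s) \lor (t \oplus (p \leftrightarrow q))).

equivalent

p | q | r | s | t | φ | ψ
- | - | - | - | - | - | -
1 | 1 | 1 | 1 | 1 | 1 | 1
1 | 1 | 1 | 1 | 0 | 1 | 1
1 | 1 | 1 | 0 | 1 | 1 | 1
1 | 1 | 1 | 0 | 0 | 1 | 1
1 | 1 | 0 | 1 | 1 | 1 | 1
1 | 1 | 0 | 1 | 0 | 1 | 1
1 | 1 | 0 | 0 | 1 | 0 | 0
1 | 1 | 0 | 0 | 0 | 1 | 1
1 | 0 | 1 | 1 | 1 | 1 | 1
1 | 0 | 1 | 1 | 0 | 1 | 1
1 | 0 | 1 | 0 | 1 | 1 | 1
1 | 0 | 1 | 0 | 0 | 1 | 1
1 | 0 | 0 | 1 | 1 | 1 | 1
1 | 0 | 0 | 1 | 0 | 1 | 1
1 | 0 | 0 | 0 | 1 | 1 | 1
1 | 0 | 0 | 0 | 0 | 0 | 0
0 | 1 | 1 | 1 | 1 | 1 | 1
0 | 1 | 1 | 1 | 0 | 1 | 1
0 | 1 | 1 | 0 | 1 | 1 | 1
0 | 1 | 1 | 0 | 0 | 1 | 1
0 | 1 | 0 | 1 | 1 | 1 | 1
0 | 1 | 0 | 1 | 0 | 1 | 1
0 | 1 | 0 | 0 | 1 | 1 | 1
0 | 1 | 0 | 0 | 0 | 0 | 0
0 | 0 | 1 | 1 | 1 | 1 | 1
0 | 0 | 1 | 1 | 0 | 1 | 1
0 | 0 | 1 | 0 | 1 | 1 | 1
0 | 0 | 1 | 0 | 0 | 1 | 1
0 | 0 | 0 | 1 | 1 | 1 | 1
0 | 0 | 0 | 1 | 0 | 1 | 1
0 | 0 | 0 | 0 | 1 | 0 | 0
0 | 0 | 0 | 0 | 0 | 1 | 1
The columns for φ and ψ agree on every row, so they are logically equivalent.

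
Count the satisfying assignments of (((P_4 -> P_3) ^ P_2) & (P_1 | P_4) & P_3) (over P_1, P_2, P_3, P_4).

3

 P_1  |  P_2  |  P_3  |  P_4  |   φ  
----- | ----- | ----- | ----- | -----
 True |  True |  True |  True | False
 True |  True |  True | False | False
 True |  True | False |  True | False
 True |  True | False | False | False
 True | False |  True |  True |  True
 True | False |  True | False |  True
 True | False | False |  True | False
 True | False | False | False | False
False |  True |  True |  True | False
False |  True |  True | False | False
False |  True | False |  True | False
False |  True | False | False | False
False | False |  True |  True |  True
False | False |  True | False | False
False | False | False |  True | False
False | False | False | False | False
The formula is true on 3 of the 16 rows.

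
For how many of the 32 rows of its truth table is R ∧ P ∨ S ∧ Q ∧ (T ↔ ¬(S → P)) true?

P | Q | R | S | T || ((R ∧ P) ∨ (S ∧ Q ∧ (T ↔ ¬(S → P))))
T | T | T | T | T ||                  T                  
T | T | T | T | F ||                  T                  
T | T | T | F | T ||                  T                  
T | T | T | F | F ||                  T                  
T | T | F | T | T ||                  F                  
T | T | F | T | F ||                  T                  
T | T | F | F | T ||                  F                  
T | T | F | F | F ||                  F                  
T | F | T | T | T ||                  T                  
T | F | T | T | F ||                  T                  
T | F | T | F | T ||                  T                  
T | F | T | F | F ||                  T                  
T | F | F | T | T ||                  F                  
T | F | F | T | F ||                  F                  
T | F | F | F | T ||                  F                  
T | F | F | F | F ||                  F                  
F | T | T | T | T ||                  T                  
F | T | T | T | F ||                  F                  
F | T | T | F | T ||                  F                  
F | T | T | F | F ||                  F                  
F | T | F | T | T ||                  T                  
F | T | F | T | F ||                  F                  
F | T | F | F | T ||                  F                  
F | T | F | F | F ||                  F                  
F | F | T | T | T ||                  F                  
F | F | T | T | F ||                  F                  
F | F | T | F | T ||                  F                  
F | F | T | F | F ||                  F                  
F | F | F | T | T ||                  F                  
F | F | F | T | F ||                  F                  
F | F | F | F | T ||                  F                  
F | F | F | F | F ||                  F                  
The formula is true on 11 of the 32 rows.

11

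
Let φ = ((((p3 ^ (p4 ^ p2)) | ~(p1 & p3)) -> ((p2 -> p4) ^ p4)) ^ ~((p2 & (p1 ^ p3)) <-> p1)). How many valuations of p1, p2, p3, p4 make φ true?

6

  p1  |   p2  |   p3  |   p4  |   φ  
----- | ----- | ----- | ----- | -----
 True |  True |  True |  True |  True
 True |  True |  True | False | False
 True |  True | False |  True | False
 True |  True | False | False | False
 True | False |  True |  True | False
 True | False |  True | False | False
 True | False | False |  True |  True
 True | False | False | False | False
False |  True |  True |  True |  True
False |  True |  True | False |  True
False |  True | False |  True | False
False |  True | False | False | False
False | False |  True |  True | False
False | False |  True | False |  True
False | False | False |  True | False
False | False | False | False |  True
The formula is true on 6 of the 16 rows.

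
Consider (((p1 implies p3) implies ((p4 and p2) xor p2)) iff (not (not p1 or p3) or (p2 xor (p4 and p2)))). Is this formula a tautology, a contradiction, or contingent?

tautology

p1 | p2 | p3 | p4 | (p1 implies p3) | (p4 and p2) | ((p4 and p2) xor p2) | not p1 | (not p1 or p3) | not (not p1 or p3) | (p2 xor (p4 and p2)) | φ
-- | -- | -- | -- | --------------- | ----------- | -------------------- | ------ | -------------- | ------------------ | -------------------- | -
F  | F  | F  | F  |        T        |      F      |          F           |   T    |       T        |         F          |          F           | T
F  | F  | F  | T  |        T        |      F      |          F           |   T    |       T        |         F          |          F           | T
F  | F  | T  | F  |        T        |      F      |          F           |   T    |       T        |         F          |          F           | T
F  | F  | T  | T  |        T        |      F      |          F           |   T    |       T        |         F          |          F           | T
F  | T  | F  | F  |        T        |      F      |          T           |   T    |       T        |         F          |          T           | T
F  | T  | F  | T  |        T        |      T      |          F           |   T    |       T        |         F          |          F           | T
F  | T  | T  | F  |        T        |      F      |          T           |   T    |       T        |         F          |          T           | T
F  | T  | T  | T  |        T        |      T      |          F           |   T    |       T        |         F          |          F           | T
T  | F  | F  | F  |        F        |      F      |          F           |   F    |       F        |         T          |          F           | T
T  | F  | F  | T  |        F        |      F      |          F           |   F    |       F        |         T          |          F           | T
T  | F  | T  | F  |        T        |      F      |          F           |   F    |       T        |         F          |          F           | T
T  | F  | T  | T  |        T        |      F      |          F           |   F    |       T        |         F          |          F           | T
T  | T  | F  | F  |        F        |      F      |          T           |   F    |       F        |         T          |          T           | T
T  | T  | F  | T  |        F        |      T      |          F           |   F    |       F        |         T          |          F           | T
T  | T  | T  | F  |        T        |      F      |          T           |   F    |       T        |         F          |          T           | T
T  | T  | T  | T  |        T        |      T      |          F           |   F    |       T        |         F          |          F           | T
Every row is T, so the formula is a tautology.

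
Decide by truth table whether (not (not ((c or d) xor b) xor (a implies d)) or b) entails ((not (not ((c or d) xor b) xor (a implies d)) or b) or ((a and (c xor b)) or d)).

  a   |   b   |   c   |   d   ||   φ   |   ψ  
False | False | False | False ||  True |  True
False | False | False |  True || False |  True
False | False |  True | False || False | False
False | False |  True |  True || False |  True
False |  True | False | False ||  True |  True
False |  True | False |  True ||  True |  True
False |  True |  True | False ||  True |  True
False |  True |  True |  True ||  True |  True
 True | False | False | False || False | False
 True | False | False |  True || False |  True
 True | False |  True | False ||  True |  True
 True | False |  True |  True || False |  True
 True |  True | False | False ||  True |  True
 True |  True | False |  True ||  True |  True
 True |  True |  True | False ||  True |  True
 True |  True |  True |  True ||  True |  True
In every row where φ is true, ψ is also true, so φ ⊨ ψ.

yes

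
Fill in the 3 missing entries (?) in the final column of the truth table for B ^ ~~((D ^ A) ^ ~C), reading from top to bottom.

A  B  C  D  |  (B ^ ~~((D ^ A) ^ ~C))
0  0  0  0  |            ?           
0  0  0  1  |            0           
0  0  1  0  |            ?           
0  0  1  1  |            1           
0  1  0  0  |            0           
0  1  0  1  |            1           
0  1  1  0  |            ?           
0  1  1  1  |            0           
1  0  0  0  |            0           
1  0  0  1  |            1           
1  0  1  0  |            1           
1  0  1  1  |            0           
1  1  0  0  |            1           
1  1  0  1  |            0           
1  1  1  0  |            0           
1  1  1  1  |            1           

1, 0, 1

Row A=0, B=0, C=0, D=0: ~~((D ^ A) ^ ~C) = 1, so (B ^ ~~((D ^ A) ^ ~C)) = 1.
Row A=0, B=0, C=1, D=0: ~~((D ^ A) ^ ~C) = 0, so (B ^ ~~((D ^ A) ^ ~C)) = 0.
Row A=0, B=1, C=1, D=0: ~~((D ^ A) ^ ~C) = 0, so (B ^ ~~((D ^ A) ^ ~C)) = 1.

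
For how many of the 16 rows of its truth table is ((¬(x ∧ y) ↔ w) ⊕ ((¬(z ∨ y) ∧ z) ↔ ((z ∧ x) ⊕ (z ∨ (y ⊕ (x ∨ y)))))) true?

8

x | y | z | w | φ
- | - | - | - | -
F | F | F | F | T
F | F | F | T | F
F | F | T | F | F
F | F | T | T | T
F | T | F | F | T
F | T | F | T | F
F | T | T | F | F
F | T | T | T | T
T | F | F | F | F
T | F | F | T | T
T | F | T | F | T
T | F | T | T | F
T | T | F | F | F
T | T | F | T | T
T | T | T | F | F
T | T | T | T | T
The formula is true on 8 of the 16 rows.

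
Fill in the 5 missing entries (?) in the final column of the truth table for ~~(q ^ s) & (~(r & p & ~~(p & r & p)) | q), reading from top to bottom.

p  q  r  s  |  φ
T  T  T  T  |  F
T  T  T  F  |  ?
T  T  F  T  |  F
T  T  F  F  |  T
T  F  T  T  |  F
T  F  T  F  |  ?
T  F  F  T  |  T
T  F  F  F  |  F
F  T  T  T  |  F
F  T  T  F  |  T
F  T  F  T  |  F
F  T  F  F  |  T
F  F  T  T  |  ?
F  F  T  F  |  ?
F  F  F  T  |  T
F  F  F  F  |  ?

Row p=T, q=T, r=T, s=F: ~~(q ^ s) = T, (~(r & p & ~~(p & r & p)) | q) = T, so the formula = T.
Row p=T, q=F, r=T, s=F: ~~(q ^ s) = F, (~(r & p & ~~(p & r & p)) | q) = F, so the formula = F.
Row p=F, q=F, r=T, s=T: ~~(q ^ s) = T, (~(r & p & ~~(p & r & p)) | q) = T, so the formula = T.
Row p=F, q=F, r=T, s=F: ~~(q ^ s) = F, (~(r & p & ~~(p & r & p)) | q) = T, so the formula = F.
Row p=F, q=F, r=F, s=F: ~~(q ^ s) = F, (~(r & p & ~~(p & r & p)) | q) = T, so the formula = F.

T, F, T, F, F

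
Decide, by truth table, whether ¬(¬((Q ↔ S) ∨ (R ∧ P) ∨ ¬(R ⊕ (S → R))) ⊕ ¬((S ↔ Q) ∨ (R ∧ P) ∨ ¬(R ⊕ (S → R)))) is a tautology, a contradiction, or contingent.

tautology

P | Q | R | S | φ
- | - | - | - | -
F | F | F | F | T
F | F | F | T | T
F | F | T | F | T
F | F | T | T | T
F | T | F | F | T
F | T | F | T | T
F | T | T | F | T
F | T | T | T | T
T | F | F | F | T
T | F | F | T | T
T | F | T | F | T
T | F | T | T | T
T | T | F | F | T
T | T | F | T | T
T | T | T | F | T
T | T | T | T | T
Every row is T, so the formula is a tautology.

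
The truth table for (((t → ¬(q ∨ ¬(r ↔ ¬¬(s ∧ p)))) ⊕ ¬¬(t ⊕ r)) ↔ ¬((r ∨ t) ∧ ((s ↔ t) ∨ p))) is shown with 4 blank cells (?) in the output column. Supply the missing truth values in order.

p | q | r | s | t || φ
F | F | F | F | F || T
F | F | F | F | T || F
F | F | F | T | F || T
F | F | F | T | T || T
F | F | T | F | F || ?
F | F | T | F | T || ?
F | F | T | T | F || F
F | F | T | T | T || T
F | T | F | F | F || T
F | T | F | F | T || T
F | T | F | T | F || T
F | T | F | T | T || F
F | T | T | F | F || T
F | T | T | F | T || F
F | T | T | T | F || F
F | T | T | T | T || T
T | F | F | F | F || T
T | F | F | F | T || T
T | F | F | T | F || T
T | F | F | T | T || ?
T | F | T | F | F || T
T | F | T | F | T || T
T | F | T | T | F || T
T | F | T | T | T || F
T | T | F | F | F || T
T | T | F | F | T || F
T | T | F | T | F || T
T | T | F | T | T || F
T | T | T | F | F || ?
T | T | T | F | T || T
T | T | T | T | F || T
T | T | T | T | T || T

T, F, F, T

Row p=F, q=F, r=T, s=F, t=F: ((t → ¬(q ∨ ¬(r ↔ ¬¬(s ∧ p)))) ⊕ ¬¬(t ⊕ r)) = F, ¬((r ∨ t) ∧ ((s ↔ t) ∨ p)) = F, so the formula = T.
Row p=F, q=F, r=T, s=F, t=T: ((t → ¬(q ∨ ¬(r ↔ ¬¬(s ∧ p)))) ⊕ ¬¬(t ⊕ r)) = F, ¬((r ∨ t) ∧ ((s ↔ t) ∨ p)) = T, so the formula = F.
Row p=T, q=F, r=F, s=T, t=T: ((t → ¬(q ∨ ¬(r ↔ ¬¬(s ∧ p)))) ⊕ ¬¬(t ⊕ r)) = T, ¬((r ∨ t) ∧ ((s ↔ t) ∨ p)) = F, so the formula = F.
Row p=T, q=T, r=T, s=F, t=F: ((t → ¬(q ∨ ¬(r ↔ ¬¬(s ∧ p)))) ⊕ ¬¬(t ⊕ r)) = F, ¬((r ∨ t) ∧ ((s ↔ t) ∨ p)) = F, so the formula = T.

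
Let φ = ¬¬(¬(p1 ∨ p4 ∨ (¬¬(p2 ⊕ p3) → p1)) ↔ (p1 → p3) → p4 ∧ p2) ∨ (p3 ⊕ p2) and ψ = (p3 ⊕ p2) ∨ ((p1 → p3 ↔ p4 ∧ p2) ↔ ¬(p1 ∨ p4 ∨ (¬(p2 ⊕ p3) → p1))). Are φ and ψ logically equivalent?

not equivalent

p1 | p2 | p3 | p4 || φ | ψ
F  | F  | F  | F  || T | F
F  | F  | F  | T  || T | T
F  | F  | T  | F  || T | T
F  | F  | T  | T  || T | T
F  | T  | F  | F  || T | T
F  | T  | F  | T  || T | T
F  | T  | T  | F  || T | F
F  | T  | T  | T  || F | F
T  | F  | F  | F  || F | F
T  | F  | F  | T  || F | F
T  | F  | T  | F  || T | T
T  | F  | T  | T  || T | T
T  | T  | F  | F  || T | T
T  | T  | F  | T  || T | T
T  | T  | T  | F  || T | T
T  | T  | T  | T  || F | F
The columns differ at p1=F, p2=F, p3=F, p4=F (φ=T, ψ=F), so they are not equivalent.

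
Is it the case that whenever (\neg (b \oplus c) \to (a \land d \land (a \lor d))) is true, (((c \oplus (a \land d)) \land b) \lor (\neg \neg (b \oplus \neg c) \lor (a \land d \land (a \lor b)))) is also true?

a | b | c | d || φ | ψ
1 | 1 | 1 | 1 || 1 | 1
1 | 1 | 1 | 0 || 0 | 1
1 | 1 | 0 | 1 || 1 | 1
1 | 1 | 0 | 0 || 1 | 0
1 | 0 | 1 | 1 || 1 | 1
1 | 0 | 1 | 0 || 1 | 0
1 | 0 | 0 | 1 || 1 | 1
1 | 0 | 0 | 0 || 0 | 1
0 | 1 | 1 | 1 || 0 | 1
0 | 1 | 1 | 0 || 0 | 1
0 | 1 | 0 | 1 || 1 | 0
0 | 1 | 0 | 0 || 1 | 0
0 | 0 | 1 | 1 || 1 | 0
0 | 0 | 1 | 0 || 1 | 0
0 | 0 | 0 | 1 || 0 | 1
0 | 0 | 0 | 0 || 0 | 1
At a=1, b=1, c=0, d=0 we have φ true but ψ false, so φ does not entail ψ.

no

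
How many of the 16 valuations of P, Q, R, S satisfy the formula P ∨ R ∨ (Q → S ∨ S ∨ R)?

15

P | Q | R | S || (S ∨ S ∨ R) | (Q → (S ∨ S ∨ R)) | (P ∨ R ∨ (Q → (S ∨ S ∨ R)))
0 | 0 | 0 | 0 ||      0      |         1         |              1             
0 | 0 | 0 | 1 ||      1      |         1         |              1             
0 | 0 | 1 | 0 ||      1      |         1         |              1             
0 | 0 | 1 | 1 ||      1      |         1         |              1             
0 | 1 | 0 | 0 ||      0      |         0         |              0             
0 | 1 | 0 | 1 ||      1      |         1         |              1             
0 | 1 | 1 | 0 ||      1      |         1         |              1             
0 | 1 | 1 | 1 ||      1      |         1         |              1             
1 | 0 | 0 | 0 ||      0      |         1         |              1             
1 | 0 | 0 | 1 ||      1      |         1         |              1             
1 | 0 | 1 | 0 ||      1      |         1         |              1             
1 | 0 | 1 | 1 ||      1      |         1         |              1             
1 | 1 | 0 | 0 ||      0      |         0         |              1             
1 | 1 | 0 | 1 ||      1      |         1         |              1             
1 | 1 | 1 | 0 ||      1      |         1         |              1             
1 | 1 | 1 | 1 ||      1      |         1         |              1             
The formula is true on 15 of the 16 rows.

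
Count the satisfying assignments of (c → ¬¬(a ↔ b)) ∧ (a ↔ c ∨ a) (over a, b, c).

  a      b      c    |  ((c → ¬¬(a ↔ b)) ∧ (a ↔ (c ∨ a)))
 True   True   True  |                 True              
 True   True  False  |                 True              
 True  False   True  |                False              
 True  False  False  |                 True              
False   True   True  |                False              
False   True  False  |                 True              
False  False   True  |                False              
False  False  False  |                 True              
The formula is true on 5 of the 8 rows.

5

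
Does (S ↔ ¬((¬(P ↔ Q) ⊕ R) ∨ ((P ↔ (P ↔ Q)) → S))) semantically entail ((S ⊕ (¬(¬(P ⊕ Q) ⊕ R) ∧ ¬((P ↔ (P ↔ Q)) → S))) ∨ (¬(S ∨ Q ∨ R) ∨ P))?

no

P  Q  R  S  |  φ  ψ
T  T  T  T  |  F  T
T  T  T  F  |  T  T
T  T  F  T  |  F  T
T  T  F  F  |  F  T
T  F  T  T  |  F  T
T  F  T  F  |  T  T
T  F  F  T  |  F  T
T  F  F  F  |  T  T
F  T  T  T  |  F  T
F  T  T  F  |  F  F
F  T  F  T  |  F  T
F  T  F  F  |  T  T
F  F  T  T  |  F  T
F  F  T  F  |  T  F
F  F  F  T  |  F  T
F  F  F  F  |  T  T
At P=F, Q=F, R=T, S=F we have φ true but ψ false, so φ does not entail ψ.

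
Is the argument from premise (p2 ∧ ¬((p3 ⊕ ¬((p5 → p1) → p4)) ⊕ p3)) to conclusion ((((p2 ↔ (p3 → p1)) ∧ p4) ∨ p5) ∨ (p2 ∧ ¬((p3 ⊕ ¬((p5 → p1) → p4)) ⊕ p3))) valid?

p1  p2  p3  p4  p5  |  φ  ψ
F   F   F   F   F   |  F  F
F   F   F   F   T   |  F  T
F   F   F   T   F   |  F  F
F   F   F   T   T   |  F  T
F   F   T   F   F   |  F  F
F   F   T   F   T   |  F  T
F   F   T   T   F   |  F  T
F   F   T   T   T   |  F  T
F   T   F   F   F   |  F  F
F   T   F   F   T   |  T  T
F   T   F   T   F   |  T  T
F   T   F   T   T   |  T  T
F   T   T   F   F   |  F  F
F   T   T   F   T   |  T  T
F   T   T   T   F   |  T  T
F   T   T   T   T   |  T  T
T   F   F   F   F   |  F  F
T   F   F   F   T   |  F  T
T   F   F   T   F   |  F  F
T   F   F   T   T   |  F  T
T   F   T   F   F   |  F  F
T   F   T   F   T   |  F  T
T   F   T   T   F   |  F  F
T   F   T   T   T   |  F  T
T   T   F   F   F   |  F  F
T   T   F   F   T   |  F  T
T   T   F   T   F   |  T  T
T   T   F   T   T   |  T  T
T   T   T   F   F   |  F  F
T   T   T   F   T   |  F  T
T   T   T   T   F   |  T  T
T   T   T   T   T   |  T  T
In every row where φ is true, ψ is also true, so φ ⊨ ψ.

yes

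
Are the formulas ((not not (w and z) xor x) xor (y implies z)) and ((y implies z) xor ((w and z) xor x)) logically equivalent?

x | y | z | w || φ | ψ
1 | 1 | 1 | 1 || 1 | 1
1 | 1 | 1 | 0 || 0 | 0
1 | 1 | 0 | 1 || 1 | 1
1 | 1 | 0 | 0 || 1 | 1
1 | 0 | 1 | 1 || 1 | 1
1 | 0 | 1 | 0 || 0 | 0
1 | 0 | 0 | 1 || 0 | 0
1 | 0 | 0 | 0 || 0 | 0
0 | 1 | 1 | 1 || 0 | 0
0 | 1 | 1 | 0 || 1 | 1
0 | 1 | 0 | 1 || 0 | 0
0 | 1 | 0 | 0 || 0 | 0
0 | 0 | 1 | 1 || 0 | 0
0 | 0 | 1 | 0 || 1 | 1
0 | 0 | 0 | 1 || 1 | 1
0 | 0 | 0 | 0 || 1 | 1
The columns for φ and ψ agree on every row, so they are logically equivalent.

equivalent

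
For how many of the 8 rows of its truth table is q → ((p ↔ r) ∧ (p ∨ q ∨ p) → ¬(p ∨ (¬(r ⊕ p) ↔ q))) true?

  p   |   q   |   r   ||   φ  
 True |  True |  True || False
 True |  True | False ||  True
 True | False |  True ||  True
 True | False | False ||  True
False |  True |  True ||  True
False |  True | False || False
False | False |  True ||  True
False | False | False ||  True
The formula is true on 6 of the 8 rows.

6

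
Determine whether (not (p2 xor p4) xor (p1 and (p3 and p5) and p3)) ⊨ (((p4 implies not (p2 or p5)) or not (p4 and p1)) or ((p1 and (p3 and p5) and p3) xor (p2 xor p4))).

no

p1 | p2 | p3 | p4 | p5 || φ | ψ
0  | 0  | 0  | 0  | 0  || 1 | 1
0  | 0  | 0  | 0  | 1  || 1 | 1
0  | 0  | 0  | 1  | 0  || 0 | 1
0  | 0  | 0  | 1  | 1  || 0 | 1
0  | 0  | 1  | 0  | 0  || 1 | 1
0  | 0  | 1  | 0  | 1  || 1 | 1
0  | 0  | 1  | 1  | 0  || 0 | 1
0  | 0  | 1  | 1  | 1  || 0 | 1
0  | 1  | 0  | 0  | 0  || 0 | 1
0  | 1  | 0  | 0  | 1  || 0 | 1
0  | 1  | 0  | 1  | 0  || 1 | 1
0  | 1  | 0  | 1  | 1  || 1 | 1
0  | 1  | 1  | 0  | 0  || 0 | 1
0  | 1  | 1  | 0  | 1  || 0 | 1
0  | 1  | 1  | 1  | 0  || 1 | 1
0  | 1  | 1  | 1  | 1  || 1 | 1
1  | 0  | 0  | 0  | 0  || 1 | 1
1  | 0  | 0  | 0  | 1  || 1 | 1
1  | 0  | 0  | 1  | 0  || 0 | 1
1  | 0  | 0  | 1  | 1  || 0 | 1
1  | 0  | 1  | 0  | 0  || 1 | 1
1  | 0  | 1  | 0  | 1  || 0 | 1
1  | 0  | 1  | 1  | 0  || 0 | 1
1  | 0  | 1  | 1  | 1  || 1 | 0
1  | 1  | 0  | 0  | 0  || 0 | 1
1  | 1  | 0  | 0  | 1  || 0 | 1
1  | 1  | 0  | 1  | 0  || 1 | 0
1  | 1  | 0  | 1  | 1  || 1 | 0
1  | 1  | 1  | 0  | 0  || 0 | 1
1  | 1  | 1  | 0  | 1  || 1 | 1
1  | 1  | 1  | 1  | 0  || 1 | 0
1  | 1  | 1  | 1  | 1  || 0 | 1
At p1=1, p2=0, p3=1, p4=1, p5=1 we have φ true but ψ false, so φ does not entail ψ.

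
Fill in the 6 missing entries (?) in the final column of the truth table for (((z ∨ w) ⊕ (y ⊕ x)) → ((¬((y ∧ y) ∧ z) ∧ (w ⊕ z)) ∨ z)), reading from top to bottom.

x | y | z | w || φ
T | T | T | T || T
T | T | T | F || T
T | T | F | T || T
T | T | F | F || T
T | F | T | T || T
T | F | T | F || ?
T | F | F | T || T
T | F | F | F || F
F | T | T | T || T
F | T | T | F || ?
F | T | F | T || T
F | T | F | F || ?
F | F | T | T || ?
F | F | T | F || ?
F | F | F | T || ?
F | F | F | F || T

T, T, F, T, T, T

Row x=T, y=F, z=T, w=F: ((z ∨ w) ⊕ (y ⊕ x)) = F, ((¬((y ∧ y) ∧ z) ∧ (w ⊕ z)) ∨ z) = T, so the formula = T.
Row x=F, y=T, z=T, w=F: ((z ∨ w) ⊕ (y ⊕ x)) = F, ((¬((y ∧ y) ∧ z) ∧ (w ⊕ z)) ∨ z) = T, so the formula = T.
Row x=F, y=T, z=F, w=F: ((z ∨ w) ⊕ (y ⊕ x)) = T, ((¬((y ∧ y) ∧ z) ∧ (w ⊕ z)) ∨ z) = F, so the formula = F.
Row x=F, y=F, z=T, w=T: ((z ∨ w) ⊕ (y ⊕ x)) = T, ((¬((y ∧ y) ∧ z) ∧ (w ⊕ z)) ∨ z) = T, so the formula = T.
Row x=F, y=F, z=T, w=F: ((z ∨ w) ⊕ (y ⊕ x)) = T, ((¬((y ∧ y) ∧ z) ∧ (w ⊕ z)) ∨ z) = T, so the formula = T.
Row x=F, y=F, z=F, w=T: ((z ∨ w) ⊕ (y ⊕ x)) = T, ((¬((y ∧ y) ∧ z) ∧ (w ⊕ z)) ∨ z) = T, so the formula = T.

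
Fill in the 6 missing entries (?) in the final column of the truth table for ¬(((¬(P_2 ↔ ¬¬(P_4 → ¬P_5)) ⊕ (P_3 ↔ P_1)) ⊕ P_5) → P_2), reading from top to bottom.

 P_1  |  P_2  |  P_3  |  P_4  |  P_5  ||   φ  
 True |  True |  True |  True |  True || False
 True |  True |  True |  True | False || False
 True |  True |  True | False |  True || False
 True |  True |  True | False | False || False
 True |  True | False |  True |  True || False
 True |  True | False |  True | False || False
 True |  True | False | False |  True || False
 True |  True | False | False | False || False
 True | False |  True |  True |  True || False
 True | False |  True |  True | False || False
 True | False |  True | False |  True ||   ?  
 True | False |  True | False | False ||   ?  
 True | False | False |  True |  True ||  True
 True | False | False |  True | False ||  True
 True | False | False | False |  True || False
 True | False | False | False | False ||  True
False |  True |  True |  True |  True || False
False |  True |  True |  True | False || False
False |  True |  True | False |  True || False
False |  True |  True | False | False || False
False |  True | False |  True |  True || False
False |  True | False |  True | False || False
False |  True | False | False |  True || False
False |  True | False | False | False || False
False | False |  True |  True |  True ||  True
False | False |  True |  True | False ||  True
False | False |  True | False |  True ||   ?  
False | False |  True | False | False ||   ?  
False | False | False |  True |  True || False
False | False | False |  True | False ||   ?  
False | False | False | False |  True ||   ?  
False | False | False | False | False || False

Row P_1=True, P_2=False, P_3=True, P_4=False, P_5=True: ((¬(P_2 ↔ ¬¬(P_4 → ¬P_5)) ⊕ (P_3 ↔ P_1)) ⊕ P_5) = True, (((¬(P_2 ↔ ¬¬(P_4 → ¬P_5)) ⊕ (P_3 ↔ P_1)) ⊕ P_5) → P_2) = False, so the formula = True.
Row P_1=True, P_2=False, P_3=True, P_4=False, P_5=False: ((¬(P_2 ↔ ¬¬(P_4 → ¬P_5)) ⊕ (P_3 ↔ P_1)) ⊕ P_5) = False, (((¬(P_2 ↔ ¬¬(P_4 → ¬P_5)) ⊕ (P_3 ↔ P_1)) ⊕ P_5) → P_2) = True, so the formula = False.
Row P_1=False, P_2=False, P_3=True, P_4=False, P_5=True: ((¬(P_2 ↔ ¬¬(P_4 → ¬P_5)) ⊕ (P_3 ↔ P_1)) ⊕ P_5) = False, (((¬(P_2 ↔ ¬¬(P_4 → ¬P_5)) ⊕ (P_3 ↔ P_1)) ⊕ P_5) → P_2) = True, so the formula = False.
Row P_1=False, P_2=False, P_3=True, P_4=False, P_5=False: ((¬(P_2 ↔ ¬¬(P_4 → ¬P_5)) ⊕ (P_3 ↔ P_1)) ⊕ P_5) = True, (((¬(P_2 ↔ ¬¬(P_4 → ¬P_5)) ⊕ (P_3 ↔ P_1)) ⊕ P_5) → P_2) = False, so the formula = True.
Row P_1=False, P_2=False, P_3=False, P_4=True, P_5=False: ((¬(P_2 ↔ ¬¬(P_4 → ¬P_5)) ⊕ (P_3 ↔ P_1)) ⊕ P_5) = False, (((¬(P_2 ↔ ¬¬(P_4 → ¬P_5)) ⊕ (P_3 ↔ P_1)) ⊕ P_5) → P_2) = True, so the formula = False.
Row P_1=False, P_2=False, P_3=False, P_4=False, P_5=True: ((¬(P_2 ↔ ¬¬(P_4 → ¬P_5)) ⊕ (P_3 ↔ P_1)) ⊕ P_5) = True, (((¬(P_2 ↔ ¬¬(P_4 → ¬P_5)) ⊕ (P_3 ↔ P_1)) ⊕ P_5) → P_2) = False, so the formula = True.

True, False, False, True, False, True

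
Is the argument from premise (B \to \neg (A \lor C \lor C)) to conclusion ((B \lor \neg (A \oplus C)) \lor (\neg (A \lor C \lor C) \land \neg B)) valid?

A | B | C || φ | ψ
F | F | F || T | T
F | F | T || T | F
F | T | F || T | T
F | T | T || F | T
T | F | F || T | F
T | F | T || T | T
T | T | F || F | T
T | T | T || F | T
At A=F, B=F, C=T we have φ true but ψ false, so φ does not entail ψ.

no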